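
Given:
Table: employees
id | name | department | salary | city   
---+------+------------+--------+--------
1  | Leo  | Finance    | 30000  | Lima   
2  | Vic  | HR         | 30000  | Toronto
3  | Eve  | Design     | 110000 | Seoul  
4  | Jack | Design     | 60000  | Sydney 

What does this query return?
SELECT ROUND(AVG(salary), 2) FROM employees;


SUM(salary) = 230000
COUNT = 4
ROUND(AVG, 2) = ROUND(230000 / 4, 2) = 57500.0

57500.0


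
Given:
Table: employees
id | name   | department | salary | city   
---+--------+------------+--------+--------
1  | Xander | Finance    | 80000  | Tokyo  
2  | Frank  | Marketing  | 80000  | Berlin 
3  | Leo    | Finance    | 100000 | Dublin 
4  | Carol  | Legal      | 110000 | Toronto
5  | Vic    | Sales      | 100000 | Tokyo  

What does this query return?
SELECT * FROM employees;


SELECT * returns all 5 rows with all columns

5 rows:
1, Xander, Finance, 80000, Tokyo
2, Frank, Marketing, 80000, Berlin
3, Leo, Finance, 100000, Dublin
4, Carol, Legal, 110000, Toronto
5, Vic, Sales, 100000, Tokyo


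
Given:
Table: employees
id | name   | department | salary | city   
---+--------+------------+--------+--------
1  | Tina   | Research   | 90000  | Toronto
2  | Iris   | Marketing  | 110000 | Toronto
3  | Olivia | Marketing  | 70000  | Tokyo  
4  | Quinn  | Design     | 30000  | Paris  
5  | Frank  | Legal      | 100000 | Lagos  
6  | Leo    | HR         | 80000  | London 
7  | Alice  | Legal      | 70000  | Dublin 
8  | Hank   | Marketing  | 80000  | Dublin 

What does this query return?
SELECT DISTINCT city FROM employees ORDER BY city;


All 'city' values (row order): Toronto, Toronto, Tokyo, Paris, Lagos, London, Dublin, Dublin
Removing duplicates leaves 6 unique value(s).

6 values:
Dublin
Lagos
London
Paris
Tokyo
Toronto


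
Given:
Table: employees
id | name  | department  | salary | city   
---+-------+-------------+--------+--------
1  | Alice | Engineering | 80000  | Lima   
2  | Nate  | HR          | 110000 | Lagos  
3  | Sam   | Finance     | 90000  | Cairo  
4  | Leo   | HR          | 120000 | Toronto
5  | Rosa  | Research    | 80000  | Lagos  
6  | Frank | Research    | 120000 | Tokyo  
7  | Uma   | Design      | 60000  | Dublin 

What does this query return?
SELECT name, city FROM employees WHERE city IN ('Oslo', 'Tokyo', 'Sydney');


Filtering: city IN ('Oslo', 'Tokyo', 'Sydney')
Matching: 1 rows

1 rows:
Frank, Tokyo


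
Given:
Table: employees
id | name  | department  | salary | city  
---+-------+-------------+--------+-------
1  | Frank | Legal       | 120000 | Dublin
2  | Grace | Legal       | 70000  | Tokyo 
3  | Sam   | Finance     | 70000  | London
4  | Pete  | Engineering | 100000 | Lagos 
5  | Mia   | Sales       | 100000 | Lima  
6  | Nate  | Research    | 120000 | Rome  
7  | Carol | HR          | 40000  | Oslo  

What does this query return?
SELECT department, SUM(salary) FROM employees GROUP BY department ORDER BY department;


Summing salary within each department:
  Engineering: 100000 = 100000
  Finance: 70000 = 70000
  HR: 40000 = 40000
  Legal: 120000 + 70000 = 190000
  Research: 120000 = 120000
  Sales: 100000 = 100000


6 groups:
Engineering, 100000
Finance, 70000
HR, 40000
Legal, 190000
Research, 120000
Sales, 100000


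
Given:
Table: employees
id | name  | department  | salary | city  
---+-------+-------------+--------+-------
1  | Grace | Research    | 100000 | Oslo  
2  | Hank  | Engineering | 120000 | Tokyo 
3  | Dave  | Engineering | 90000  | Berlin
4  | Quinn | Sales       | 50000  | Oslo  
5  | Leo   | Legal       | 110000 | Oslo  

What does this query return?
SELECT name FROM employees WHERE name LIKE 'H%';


LIKE 'H%' matches names starting with 'H'
Matching: 1

1 rows:
Hank


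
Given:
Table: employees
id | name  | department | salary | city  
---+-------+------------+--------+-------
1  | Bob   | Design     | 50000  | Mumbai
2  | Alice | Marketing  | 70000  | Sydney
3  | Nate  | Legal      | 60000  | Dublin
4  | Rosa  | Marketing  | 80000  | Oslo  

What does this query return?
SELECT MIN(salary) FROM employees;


Salaries: 50000, 70000, 60000, 80000
MIN = 50000

50000


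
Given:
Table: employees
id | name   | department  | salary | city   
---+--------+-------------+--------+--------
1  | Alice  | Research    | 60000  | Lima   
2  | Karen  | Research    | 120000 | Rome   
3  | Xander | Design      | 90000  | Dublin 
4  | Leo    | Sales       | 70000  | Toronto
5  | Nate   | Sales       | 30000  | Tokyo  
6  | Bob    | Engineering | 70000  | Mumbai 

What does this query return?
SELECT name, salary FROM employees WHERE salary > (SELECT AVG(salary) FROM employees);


Subquery: AVG(salary) = 73333.33
Filtering: salary > 73333.33
  Karen (120000) -> MATCH
  Xander (90000) -> MATCH


2 rows:
Karen, 120000
Xander, 90000


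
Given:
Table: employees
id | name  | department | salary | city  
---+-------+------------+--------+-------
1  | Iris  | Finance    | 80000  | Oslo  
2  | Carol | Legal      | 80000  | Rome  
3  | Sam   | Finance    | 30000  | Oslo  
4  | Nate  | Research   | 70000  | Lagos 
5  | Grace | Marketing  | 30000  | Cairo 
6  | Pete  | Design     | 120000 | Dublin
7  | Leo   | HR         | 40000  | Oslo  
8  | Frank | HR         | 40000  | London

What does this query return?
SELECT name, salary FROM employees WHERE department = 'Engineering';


Filtering: department = 'Engineering'
Matching rows: 0

Empty result set (0 rows)


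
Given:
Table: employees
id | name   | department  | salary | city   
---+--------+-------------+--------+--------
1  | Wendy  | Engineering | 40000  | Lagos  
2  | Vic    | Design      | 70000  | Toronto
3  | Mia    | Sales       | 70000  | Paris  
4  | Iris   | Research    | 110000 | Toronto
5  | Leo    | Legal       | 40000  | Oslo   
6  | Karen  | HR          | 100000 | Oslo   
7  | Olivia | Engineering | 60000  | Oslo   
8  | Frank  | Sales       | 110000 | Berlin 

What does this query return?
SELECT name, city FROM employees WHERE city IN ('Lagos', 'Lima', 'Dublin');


Filtering: city IN ('Lagos', 'Lima', 'Dublin')
Matching: 1 rows

1 rows:
Wendy, Lagos


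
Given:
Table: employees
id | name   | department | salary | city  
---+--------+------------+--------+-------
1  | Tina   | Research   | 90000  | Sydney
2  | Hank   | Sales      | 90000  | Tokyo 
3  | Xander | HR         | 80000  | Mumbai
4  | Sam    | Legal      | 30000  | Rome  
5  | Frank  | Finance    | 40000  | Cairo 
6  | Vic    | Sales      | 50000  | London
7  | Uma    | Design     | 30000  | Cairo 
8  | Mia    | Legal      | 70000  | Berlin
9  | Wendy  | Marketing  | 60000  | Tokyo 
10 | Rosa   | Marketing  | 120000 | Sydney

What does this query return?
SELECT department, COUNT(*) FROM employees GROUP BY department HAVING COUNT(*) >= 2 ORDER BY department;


Groups with count >= 2:
  Legal: 2 -> PASS
  Marketing: 2 -> PASS
  Sales: 2 -> PASS
  Design: 1 -> filtered out
  Finance: 1 -> filtered out
  HR: 1 -> filtered out
  Research: 1 -> filtered out


3 groups:
Legal, 2
Marketing, 2
Sales, 2


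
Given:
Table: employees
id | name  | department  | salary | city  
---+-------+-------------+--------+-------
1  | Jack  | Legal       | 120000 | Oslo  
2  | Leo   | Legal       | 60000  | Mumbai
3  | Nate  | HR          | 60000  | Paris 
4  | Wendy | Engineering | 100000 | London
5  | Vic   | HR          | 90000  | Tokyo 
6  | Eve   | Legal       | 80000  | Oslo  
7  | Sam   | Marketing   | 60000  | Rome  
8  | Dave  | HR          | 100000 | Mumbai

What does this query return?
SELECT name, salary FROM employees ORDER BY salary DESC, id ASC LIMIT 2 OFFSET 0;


Sort by salary DESC (id ASC tiebreak), then skip 0 and take 2
Rows 1 through 2

2 rows:
Jack, 120000
Wendy, 100000


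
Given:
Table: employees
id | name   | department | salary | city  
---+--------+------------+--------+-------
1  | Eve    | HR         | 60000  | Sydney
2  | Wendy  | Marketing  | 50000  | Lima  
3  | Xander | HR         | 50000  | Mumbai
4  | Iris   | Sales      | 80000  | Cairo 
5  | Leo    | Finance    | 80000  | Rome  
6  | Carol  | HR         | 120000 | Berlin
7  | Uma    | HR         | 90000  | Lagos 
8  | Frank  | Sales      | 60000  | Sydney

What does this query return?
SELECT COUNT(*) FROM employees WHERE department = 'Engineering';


Counting rows where department = 'Engineering'


0


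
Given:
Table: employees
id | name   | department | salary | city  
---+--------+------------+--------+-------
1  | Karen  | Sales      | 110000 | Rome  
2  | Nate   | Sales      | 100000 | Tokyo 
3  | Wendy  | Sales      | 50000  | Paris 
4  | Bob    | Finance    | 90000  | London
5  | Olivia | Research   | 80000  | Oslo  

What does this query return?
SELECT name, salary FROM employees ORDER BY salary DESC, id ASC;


Sorting by salary DESC, then id ASC for ties

5 rows:
Karen, 110000
Nate, 100000
Bob, 90000
Olivia, 80000
Wendy, 50000


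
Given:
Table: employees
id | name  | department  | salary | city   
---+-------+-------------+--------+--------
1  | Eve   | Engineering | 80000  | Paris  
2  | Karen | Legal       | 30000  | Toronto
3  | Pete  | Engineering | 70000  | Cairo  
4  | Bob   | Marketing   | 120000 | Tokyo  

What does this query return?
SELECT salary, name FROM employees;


Projecting columns: salary, name

4 rows:
80000, Eve
30000, Karen
70000, Pete
120000, Bob


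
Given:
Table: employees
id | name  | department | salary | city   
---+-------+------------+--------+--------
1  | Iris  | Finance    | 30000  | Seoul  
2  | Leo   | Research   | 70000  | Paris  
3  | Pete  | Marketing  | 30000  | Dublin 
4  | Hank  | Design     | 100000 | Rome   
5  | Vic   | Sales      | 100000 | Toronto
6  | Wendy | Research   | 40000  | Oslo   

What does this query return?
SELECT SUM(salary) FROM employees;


SUM(salary) = 30000 + 70000 + 30000 + 100000 + 100000 + 40000 = 370000

370000


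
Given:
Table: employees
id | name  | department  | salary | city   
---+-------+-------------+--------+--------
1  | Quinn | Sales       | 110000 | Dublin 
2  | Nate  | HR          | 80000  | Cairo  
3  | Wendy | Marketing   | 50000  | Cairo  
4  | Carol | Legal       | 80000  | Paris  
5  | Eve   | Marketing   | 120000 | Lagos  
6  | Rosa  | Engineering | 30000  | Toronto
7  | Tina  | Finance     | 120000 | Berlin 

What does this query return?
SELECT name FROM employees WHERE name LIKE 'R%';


LIKE 'R%' matches names starting with 'R'
Matching: 1

1 rows:
Rosa


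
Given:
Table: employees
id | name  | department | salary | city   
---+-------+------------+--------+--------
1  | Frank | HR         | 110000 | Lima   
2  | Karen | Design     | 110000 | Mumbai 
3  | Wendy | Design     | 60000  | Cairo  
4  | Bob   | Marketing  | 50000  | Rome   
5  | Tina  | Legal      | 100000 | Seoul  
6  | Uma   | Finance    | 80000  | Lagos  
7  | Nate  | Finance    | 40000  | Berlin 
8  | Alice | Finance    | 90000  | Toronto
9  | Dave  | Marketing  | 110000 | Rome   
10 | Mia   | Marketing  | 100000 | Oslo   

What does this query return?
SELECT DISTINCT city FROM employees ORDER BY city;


All 'city' values (row order): Lima, Mumbai, Cairo, Rome, Seoul, Lagos, Berlin, Toronto, Rome, Oslo
Removing duplicates leaves 9 unique value(s).

9 values:
Berlin
Cairo
Lagos
Lima
Mumbai
Oslo
Rome
Seoul
Toronto


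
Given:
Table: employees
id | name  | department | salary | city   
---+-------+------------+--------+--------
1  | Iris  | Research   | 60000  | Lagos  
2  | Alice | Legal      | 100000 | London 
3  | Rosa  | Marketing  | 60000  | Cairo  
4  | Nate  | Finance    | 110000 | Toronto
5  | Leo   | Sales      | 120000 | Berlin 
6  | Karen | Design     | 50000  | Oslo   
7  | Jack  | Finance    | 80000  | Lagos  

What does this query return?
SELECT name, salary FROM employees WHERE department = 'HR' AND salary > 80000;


Filtering: department = 'HR' AND salary > 80000
Matching: 0 rows

Empty result set (0 rows)


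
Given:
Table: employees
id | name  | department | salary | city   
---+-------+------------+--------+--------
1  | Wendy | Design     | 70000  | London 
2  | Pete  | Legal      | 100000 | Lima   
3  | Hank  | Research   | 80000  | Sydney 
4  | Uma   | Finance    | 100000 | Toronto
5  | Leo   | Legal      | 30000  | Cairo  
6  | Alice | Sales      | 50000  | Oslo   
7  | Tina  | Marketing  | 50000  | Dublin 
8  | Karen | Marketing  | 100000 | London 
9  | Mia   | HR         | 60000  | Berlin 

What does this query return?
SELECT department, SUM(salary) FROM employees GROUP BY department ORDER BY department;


Summing salary within each department:
  Design: 70000 = 70000
  Finance: 100000 = 100000
  HR: 60000 = 60000
  Legal: 100000 + 30000 = 130000
  Marketing: 50000 + 100000 = 150000
  Research: 80000 = 80000
  Sales: 50000 = 50000


7 groups:
Design, 70000
Finance, 100000
HR, 60000
Legal, 130000
Marketing, 150000
Research, 80000
Sales, 50000


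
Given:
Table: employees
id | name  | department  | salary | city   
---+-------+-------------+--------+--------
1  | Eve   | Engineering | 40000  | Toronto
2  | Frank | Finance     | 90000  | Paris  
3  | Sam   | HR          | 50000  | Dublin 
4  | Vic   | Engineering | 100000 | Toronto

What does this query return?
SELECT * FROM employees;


SELECT * returns all 4 rows with all columns

4 rows:
1, Eve, Engineering, 40000, Toronto
2, Frank, Finance, 90000, Paris
3, Sam, HR, 50000, Dublin
4, Vic, Engineering, 100000, Toronto


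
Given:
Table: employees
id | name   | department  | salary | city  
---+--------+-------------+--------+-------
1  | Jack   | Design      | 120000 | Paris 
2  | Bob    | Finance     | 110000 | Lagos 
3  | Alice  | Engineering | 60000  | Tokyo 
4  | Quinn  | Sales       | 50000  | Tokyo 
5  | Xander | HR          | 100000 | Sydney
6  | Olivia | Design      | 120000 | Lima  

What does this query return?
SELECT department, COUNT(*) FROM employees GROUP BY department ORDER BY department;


Assigning each row to its department group:
  Jack -> Design
  Bob -> Finance
  Alice -> Engineering
  Quinn -> Sales
  Xander -> HR
  Olivia -> Design


5 groups:
Design, 2
Engineering, 1
Finance, 1
HR, 1
Sales, 1


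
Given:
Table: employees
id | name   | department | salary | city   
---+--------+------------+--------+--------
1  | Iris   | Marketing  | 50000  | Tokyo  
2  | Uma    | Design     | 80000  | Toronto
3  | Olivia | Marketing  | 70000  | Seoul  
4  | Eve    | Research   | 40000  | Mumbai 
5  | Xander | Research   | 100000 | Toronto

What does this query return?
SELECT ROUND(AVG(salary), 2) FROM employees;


SUM(salary) = 340000
COUNT = 5
ROUND(AVG, 2) = ROUND(340000 / 5, 2) = 68000.0

68000.0


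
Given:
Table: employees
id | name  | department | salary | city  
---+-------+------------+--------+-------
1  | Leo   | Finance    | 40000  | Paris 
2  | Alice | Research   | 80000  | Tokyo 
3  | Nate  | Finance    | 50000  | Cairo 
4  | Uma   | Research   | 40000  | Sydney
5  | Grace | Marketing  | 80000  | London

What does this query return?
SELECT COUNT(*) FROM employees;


COUNT(*) counts all rows

5


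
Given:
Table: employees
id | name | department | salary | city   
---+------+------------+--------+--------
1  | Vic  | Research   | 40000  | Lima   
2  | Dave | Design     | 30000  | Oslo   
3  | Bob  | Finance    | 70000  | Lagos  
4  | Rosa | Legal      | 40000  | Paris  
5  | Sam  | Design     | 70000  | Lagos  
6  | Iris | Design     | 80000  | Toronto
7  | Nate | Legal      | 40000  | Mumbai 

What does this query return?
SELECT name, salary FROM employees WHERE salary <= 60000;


Filtering: salary <= 60000
Matching: 4 rows

4 rows:
Vic, 40000
Dave, 30000
Rosa, 40000
Nate, 40000


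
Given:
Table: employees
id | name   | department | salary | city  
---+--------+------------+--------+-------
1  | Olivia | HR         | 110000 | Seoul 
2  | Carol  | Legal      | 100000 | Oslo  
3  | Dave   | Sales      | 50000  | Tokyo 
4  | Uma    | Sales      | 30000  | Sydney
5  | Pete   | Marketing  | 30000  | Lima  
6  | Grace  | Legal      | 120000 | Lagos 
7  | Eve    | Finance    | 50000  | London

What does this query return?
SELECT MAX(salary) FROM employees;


Salaries: 110000, 100000, 50000, 30000, 30000, 120000, 50000
MAX = 120000

120000


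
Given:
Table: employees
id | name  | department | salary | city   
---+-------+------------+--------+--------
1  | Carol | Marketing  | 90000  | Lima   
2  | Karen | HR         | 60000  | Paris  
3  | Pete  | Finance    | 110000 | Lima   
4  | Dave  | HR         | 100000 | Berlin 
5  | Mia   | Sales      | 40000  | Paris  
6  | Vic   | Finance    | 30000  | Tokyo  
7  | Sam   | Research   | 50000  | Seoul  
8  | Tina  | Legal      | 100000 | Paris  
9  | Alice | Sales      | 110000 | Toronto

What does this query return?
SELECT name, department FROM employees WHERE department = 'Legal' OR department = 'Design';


Filtering: department = 'Legal' OR 'Design'
Matching: 1 rows

1 rows:
Tina, Legal


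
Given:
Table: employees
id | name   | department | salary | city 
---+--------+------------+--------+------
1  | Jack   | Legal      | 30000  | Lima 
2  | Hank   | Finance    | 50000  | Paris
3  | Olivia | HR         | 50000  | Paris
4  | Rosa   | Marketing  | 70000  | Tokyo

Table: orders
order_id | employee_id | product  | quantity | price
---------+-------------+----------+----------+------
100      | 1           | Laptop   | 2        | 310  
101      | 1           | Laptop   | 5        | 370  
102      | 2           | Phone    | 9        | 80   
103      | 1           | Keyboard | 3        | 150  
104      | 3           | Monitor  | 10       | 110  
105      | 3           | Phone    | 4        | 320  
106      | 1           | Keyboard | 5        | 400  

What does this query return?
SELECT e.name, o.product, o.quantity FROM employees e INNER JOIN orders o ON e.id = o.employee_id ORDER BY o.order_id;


Joining employees.id = orders.employee_id:
  employee Jack (id=1) -> order Laptop
  employee Jack (id=1) -> order Laptop
  employee Hank (id=2) -> order Phone
  employee Jack (id=1) -> order Keyboard
  employee Olivia (id=3) -> order Monitor
  employee Olivia (id=3) -> order Phone
  employee Jack (id=1) -> order Keyboard


7 rows:
Jack, Laptop, 2
Jack, Laptop, 5
Hank, Phone, 9
Jack, Keyboard, 3
Olivia, Monitor, 10
Olivia, Phone, 4
Jack, Keyboard, 5


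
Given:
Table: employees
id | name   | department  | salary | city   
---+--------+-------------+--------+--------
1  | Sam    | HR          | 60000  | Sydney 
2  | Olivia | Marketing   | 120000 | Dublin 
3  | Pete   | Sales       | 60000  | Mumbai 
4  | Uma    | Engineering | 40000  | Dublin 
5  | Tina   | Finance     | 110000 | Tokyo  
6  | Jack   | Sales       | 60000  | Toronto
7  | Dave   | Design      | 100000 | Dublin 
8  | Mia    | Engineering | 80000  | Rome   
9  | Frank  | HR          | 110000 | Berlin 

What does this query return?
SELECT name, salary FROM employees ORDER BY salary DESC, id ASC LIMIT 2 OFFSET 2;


Sort by salary DESC (id ASC tiebreak), then skip 2 and take 2
Rows 3 through 4

2 rows:
Frank, 110000
Dave, 100000


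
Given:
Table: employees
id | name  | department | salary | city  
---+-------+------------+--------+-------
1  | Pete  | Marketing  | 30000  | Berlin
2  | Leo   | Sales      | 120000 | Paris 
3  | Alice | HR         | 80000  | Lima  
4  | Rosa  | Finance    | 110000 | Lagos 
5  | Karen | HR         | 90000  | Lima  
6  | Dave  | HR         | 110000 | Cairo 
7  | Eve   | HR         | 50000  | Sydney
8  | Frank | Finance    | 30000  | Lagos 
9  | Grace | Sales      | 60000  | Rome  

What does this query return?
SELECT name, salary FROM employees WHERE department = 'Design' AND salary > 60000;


Filtering: department = 'Design' AND salary > 60000
Matching: 0 rows

Empty result set (0 rows)


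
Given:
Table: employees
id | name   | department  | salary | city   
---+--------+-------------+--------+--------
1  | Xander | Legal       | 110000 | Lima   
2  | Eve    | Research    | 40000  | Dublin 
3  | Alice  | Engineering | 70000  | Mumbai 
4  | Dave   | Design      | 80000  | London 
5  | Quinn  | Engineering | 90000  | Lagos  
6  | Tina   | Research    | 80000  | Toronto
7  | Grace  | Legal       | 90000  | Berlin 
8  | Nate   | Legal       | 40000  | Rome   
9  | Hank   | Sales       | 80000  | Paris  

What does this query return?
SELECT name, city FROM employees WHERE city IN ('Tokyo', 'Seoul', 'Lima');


Filtering: city IN ('Tokyo', 'Seoul', 'Lima')
Matching: 1 rows

1 rows:
Xander, Lima


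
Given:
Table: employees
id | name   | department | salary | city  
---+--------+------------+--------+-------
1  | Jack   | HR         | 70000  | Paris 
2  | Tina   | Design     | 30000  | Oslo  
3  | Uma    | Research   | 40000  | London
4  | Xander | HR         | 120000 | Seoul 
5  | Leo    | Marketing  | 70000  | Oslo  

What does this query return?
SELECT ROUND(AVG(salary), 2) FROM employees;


SUM(salary) = 330000
COUNT = 5
ROUND(AVG, 2) = ROUND(330000 / 5, 2) = 66000.0

66000.0


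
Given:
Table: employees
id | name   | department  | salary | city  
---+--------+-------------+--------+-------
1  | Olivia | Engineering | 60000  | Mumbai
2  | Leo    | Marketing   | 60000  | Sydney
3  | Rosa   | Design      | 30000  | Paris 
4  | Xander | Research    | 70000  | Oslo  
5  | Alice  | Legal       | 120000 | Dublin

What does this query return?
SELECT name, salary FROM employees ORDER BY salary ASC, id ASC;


Sorting by salary ASC, then id ASC for ties

5 rows:
Rosa, 30000
Olivia, 60000
Leo, 60000
Xander, 70000
Alice, 120000


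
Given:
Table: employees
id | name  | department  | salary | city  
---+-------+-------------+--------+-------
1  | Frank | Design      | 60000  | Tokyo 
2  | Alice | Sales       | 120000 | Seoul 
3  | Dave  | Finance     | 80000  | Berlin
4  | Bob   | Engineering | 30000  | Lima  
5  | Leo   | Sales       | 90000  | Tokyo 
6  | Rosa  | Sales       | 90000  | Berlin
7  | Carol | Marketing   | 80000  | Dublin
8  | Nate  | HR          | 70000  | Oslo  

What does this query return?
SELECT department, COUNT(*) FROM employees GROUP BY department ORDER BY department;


Assigning each row to its department group:
  Frank -> Design
  Alice -> Sales
  Dave -> Finance
  Bob -> Engineering
  Leo -> Sales
  Rosa -> Sales
  Carol -> Marketing
  Nate -> HR


6 groups:
Design, 1
Engineering, 1
Finance, 1
HR, 1
Marketing, 1
Sales, 3


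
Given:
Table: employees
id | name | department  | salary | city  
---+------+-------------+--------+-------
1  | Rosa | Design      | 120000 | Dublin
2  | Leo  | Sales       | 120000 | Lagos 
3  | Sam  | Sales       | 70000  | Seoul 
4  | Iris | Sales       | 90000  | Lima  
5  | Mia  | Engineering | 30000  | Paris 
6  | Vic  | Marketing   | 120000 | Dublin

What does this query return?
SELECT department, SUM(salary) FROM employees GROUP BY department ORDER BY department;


Summing salary within each department:
  Design: 120000 = 120000
  Engineering: 30000 = 30000
  Marketing: 120000 = 120000
  Sales: 120000 + 70000 + 90000 = 280000


4 groups:
Design, 120000
Engineering, 30000
Marketing, 120000
Sales, 280000


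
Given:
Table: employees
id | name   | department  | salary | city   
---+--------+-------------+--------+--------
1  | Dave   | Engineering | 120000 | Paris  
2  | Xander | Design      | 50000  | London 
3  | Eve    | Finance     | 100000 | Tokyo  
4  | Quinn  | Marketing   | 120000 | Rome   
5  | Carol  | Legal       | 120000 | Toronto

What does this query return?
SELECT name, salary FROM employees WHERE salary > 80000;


Filtering: salary > 80000
Matching: 4 rows

4 rows:
Dave, 120000
Eve, 100000
Quinn, 120000
Carol, 120000


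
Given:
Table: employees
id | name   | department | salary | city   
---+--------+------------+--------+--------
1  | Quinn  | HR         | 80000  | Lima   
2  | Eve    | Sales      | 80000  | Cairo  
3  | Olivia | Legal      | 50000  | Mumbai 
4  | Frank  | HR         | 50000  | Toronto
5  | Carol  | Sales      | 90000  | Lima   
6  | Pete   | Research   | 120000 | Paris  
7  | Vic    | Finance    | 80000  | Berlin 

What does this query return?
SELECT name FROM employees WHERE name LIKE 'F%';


LIKE 'F%' matches names starting with 'F'
Matching: 1

1 rows:
Frank


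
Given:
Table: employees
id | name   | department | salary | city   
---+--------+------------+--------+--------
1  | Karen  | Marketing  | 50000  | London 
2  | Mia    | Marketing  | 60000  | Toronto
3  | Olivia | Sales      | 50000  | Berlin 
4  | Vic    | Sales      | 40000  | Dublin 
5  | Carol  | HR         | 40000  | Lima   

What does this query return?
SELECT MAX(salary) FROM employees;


Salaries: 50000, 60000, 50000, 40000, 40000
MAX = 60000

60000


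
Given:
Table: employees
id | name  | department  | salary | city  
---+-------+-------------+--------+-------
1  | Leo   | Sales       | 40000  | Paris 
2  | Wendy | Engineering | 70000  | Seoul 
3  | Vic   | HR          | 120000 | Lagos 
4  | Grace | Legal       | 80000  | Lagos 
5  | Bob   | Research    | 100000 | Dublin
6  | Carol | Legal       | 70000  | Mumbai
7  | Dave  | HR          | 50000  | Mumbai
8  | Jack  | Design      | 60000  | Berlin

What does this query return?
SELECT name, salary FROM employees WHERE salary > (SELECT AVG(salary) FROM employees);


Subquery: AVG(salary) = 73750.0
Filtering: salary > 73750.0
  Vic (120000) -> MATCH
  Grace (80000) -> MATCH
  Bob (100000) -> MATCH


3 rows:
Vic, 120000
Grace, 80000
Bob, 100000


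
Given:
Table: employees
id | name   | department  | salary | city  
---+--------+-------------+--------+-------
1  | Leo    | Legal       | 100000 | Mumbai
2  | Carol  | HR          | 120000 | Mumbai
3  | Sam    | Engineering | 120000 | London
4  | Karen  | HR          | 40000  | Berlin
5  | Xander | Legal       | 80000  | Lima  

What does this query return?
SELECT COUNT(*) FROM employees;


COUNT(*) counts all rows

5


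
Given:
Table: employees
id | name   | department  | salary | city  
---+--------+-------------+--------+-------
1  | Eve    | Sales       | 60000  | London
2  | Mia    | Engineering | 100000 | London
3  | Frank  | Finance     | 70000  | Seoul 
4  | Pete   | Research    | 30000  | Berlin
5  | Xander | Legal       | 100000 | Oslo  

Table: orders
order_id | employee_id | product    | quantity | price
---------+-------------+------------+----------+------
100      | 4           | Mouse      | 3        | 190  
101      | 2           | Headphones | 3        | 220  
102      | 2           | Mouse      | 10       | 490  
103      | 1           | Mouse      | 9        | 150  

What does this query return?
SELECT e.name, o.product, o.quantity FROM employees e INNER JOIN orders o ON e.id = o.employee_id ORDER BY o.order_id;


Joining employees.id = orders.employee_id:
  employee Pete (id=4) -> order Mouse
  employee Mia (id=2) -> order Headphones
  employee Mia (id=2) -> order Mouse
  employee Eve (id=1) -> order Mouse


4 rows:
Pete, Mouse, 3
Mia, Headphones, 3
Mia, Mouse, 10
Eve, Mouse, 9


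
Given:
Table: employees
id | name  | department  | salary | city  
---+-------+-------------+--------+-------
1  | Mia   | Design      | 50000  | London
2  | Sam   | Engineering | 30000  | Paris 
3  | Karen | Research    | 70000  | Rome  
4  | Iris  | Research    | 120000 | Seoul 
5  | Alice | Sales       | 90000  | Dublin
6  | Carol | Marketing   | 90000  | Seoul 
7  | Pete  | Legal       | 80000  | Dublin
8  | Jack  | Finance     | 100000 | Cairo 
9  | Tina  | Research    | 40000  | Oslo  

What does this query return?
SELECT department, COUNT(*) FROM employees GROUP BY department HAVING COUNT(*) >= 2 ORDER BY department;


Groups with count >= 2:
  Research: 3 -> PASS
  Design: 1 -> filtered out
  Engineering: 1 -> filtered out
  Finance: 1 -> filtered out
  Legal: 1 -> filtered out
  Marketing: 1 -> filtered out
  Sales: 1 -> filtered out


1 groups:
Research, 3


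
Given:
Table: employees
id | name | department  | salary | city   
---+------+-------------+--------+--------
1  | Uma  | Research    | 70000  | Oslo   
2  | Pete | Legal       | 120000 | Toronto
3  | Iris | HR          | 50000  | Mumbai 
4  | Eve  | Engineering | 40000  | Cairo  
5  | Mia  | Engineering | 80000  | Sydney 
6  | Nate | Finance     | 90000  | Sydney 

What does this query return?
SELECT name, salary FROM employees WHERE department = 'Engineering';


Filtering: department = 'Engineering'
Matching rows: 2

2 rows:
Eve, 40000
Mia, 80000


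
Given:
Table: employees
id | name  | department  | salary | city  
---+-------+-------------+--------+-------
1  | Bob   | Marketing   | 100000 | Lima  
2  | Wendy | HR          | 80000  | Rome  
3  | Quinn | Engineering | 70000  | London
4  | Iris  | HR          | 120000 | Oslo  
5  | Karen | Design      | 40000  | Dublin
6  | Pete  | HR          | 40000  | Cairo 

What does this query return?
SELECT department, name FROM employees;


Projecting columns: department, name

6 rows:
Marketing, Bob
HR, Wendy
Engineering, Quinn
HR, Iris
Design, Karen
HR, Pete


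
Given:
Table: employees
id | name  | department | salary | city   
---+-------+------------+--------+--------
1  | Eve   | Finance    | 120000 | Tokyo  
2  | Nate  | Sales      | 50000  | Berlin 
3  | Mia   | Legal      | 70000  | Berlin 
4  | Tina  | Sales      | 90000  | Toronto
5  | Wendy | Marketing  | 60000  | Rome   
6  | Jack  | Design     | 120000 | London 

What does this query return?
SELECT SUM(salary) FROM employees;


SUM(salary) = 120000 + 50000 + 70000 + 90000 + 60000 + 120000 = 510000

510000


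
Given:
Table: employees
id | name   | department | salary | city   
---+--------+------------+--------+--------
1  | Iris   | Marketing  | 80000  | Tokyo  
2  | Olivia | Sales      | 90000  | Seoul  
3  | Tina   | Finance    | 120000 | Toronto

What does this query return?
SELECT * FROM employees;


SELECT * returns all 3 rows with all columns

3 rows:
1, Iris, Marketing, 80000, Tokyo
2, Olivia, Sales, 90000, Seoul
3, Tina, Finance, 120000, Toronto


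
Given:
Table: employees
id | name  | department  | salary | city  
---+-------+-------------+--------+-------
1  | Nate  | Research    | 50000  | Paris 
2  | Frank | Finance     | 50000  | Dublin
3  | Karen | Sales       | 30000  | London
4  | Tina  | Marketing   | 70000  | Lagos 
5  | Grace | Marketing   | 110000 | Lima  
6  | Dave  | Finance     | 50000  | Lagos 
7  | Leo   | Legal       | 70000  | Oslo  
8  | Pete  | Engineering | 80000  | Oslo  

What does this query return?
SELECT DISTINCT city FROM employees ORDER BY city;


All 'city' values (row order): Paris, Dublin, London, Lagos, Lima, Lagos, Oslo, Oslo
Removing duplicates leaves 6 unique value(s).

6 values:
Dublin
Lagos
Lima
London
Oslo
Paris


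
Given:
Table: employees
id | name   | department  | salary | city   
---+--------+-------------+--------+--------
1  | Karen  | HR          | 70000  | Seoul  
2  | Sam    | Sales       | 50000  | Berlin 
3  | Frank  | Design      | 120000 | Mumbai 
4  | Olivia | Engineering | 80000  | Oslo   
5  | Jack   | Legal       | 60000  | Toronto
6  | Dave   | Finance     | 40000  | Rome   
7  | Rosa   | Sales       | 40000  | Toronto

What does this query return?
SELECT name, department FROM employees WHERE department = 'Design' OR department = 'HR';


Filtering: department = 'Design' OR 'HR'
Matching: 2 rows

2 rows:
Karen, HR
Frank, Design


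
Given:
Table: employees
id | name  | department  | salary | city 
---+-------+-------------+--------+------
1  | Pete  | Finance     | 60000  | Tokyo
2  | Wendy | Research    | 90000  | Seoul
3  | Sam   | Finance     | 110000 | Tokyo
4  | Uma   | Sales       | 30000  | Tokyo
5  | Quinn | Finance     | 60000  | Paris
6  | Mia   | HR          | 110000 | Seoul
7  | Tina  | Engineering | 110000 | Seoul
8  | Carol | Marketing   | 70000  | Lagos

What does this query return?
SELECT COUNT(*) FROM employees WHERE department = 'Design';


Counting rows where department = 'Design'


0


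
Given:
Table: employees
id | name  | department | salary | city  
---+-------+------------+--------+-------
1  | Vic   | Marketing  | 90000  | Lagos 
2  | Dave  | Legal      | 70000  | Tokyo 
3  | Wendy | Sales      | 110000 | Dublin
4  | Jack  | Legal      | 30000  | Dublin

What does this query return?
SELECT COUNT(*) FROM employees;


COUNT(*) counts all rows

4


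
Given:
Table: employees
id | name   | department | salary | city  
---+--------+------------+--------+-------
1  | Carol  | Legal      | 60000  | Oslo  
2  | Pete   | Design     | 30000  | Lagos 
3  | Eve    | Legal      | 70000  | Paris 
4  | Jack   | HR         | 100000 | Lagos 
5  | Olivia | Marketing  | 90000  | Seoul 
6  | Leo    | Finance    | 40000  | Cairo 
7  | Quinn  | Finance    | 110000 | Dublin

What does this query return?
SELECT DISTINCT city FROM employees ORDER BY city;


All 'city' values (row order): Oslo, Lagos, Paris, Lagos, Seoul, Cairo, Dublin
Removing duplicates leaves 6 unique value(s).

6 values:
Cairo
Dublin
Lagos
Oslo
Paris
Seoul


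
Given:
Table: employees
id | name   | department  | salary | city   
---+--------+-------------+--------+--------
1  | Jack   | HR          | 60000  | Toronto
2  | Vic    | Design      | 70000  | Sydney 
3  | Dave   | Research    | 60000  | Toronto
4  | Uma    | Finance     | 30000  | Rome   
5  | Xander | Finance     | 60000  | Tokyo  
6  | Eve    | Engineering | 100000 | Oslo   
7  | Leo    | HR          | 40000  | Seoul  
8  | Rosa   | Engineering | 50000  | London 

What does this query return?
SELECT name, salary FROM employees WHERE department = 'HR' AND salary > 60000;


Filtering: department = 'HR' AND salary > 60000
Matching: 0 rows

Empty result set (0 rows)


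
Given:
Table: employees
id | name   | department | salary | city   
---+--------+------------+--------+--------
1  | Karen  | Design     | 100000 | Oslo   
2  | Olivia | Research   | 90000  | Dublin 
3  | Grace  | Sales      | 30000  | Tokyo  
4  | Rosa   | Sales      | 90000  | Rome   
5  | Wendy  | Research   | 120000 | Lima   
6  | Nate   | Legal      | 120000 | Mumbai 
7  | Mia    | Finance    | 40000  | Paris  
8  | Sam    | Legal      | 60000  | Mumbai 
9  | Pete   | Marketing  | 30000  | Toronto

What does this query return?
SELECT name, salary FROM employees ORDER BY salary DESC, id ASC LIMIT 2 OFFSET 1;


Sort by salary DESC (id ASC tiebreak), then skip 1 and take 2
Rows 2 through 3

2 rows:
Nate, 120000
Karen, 100000


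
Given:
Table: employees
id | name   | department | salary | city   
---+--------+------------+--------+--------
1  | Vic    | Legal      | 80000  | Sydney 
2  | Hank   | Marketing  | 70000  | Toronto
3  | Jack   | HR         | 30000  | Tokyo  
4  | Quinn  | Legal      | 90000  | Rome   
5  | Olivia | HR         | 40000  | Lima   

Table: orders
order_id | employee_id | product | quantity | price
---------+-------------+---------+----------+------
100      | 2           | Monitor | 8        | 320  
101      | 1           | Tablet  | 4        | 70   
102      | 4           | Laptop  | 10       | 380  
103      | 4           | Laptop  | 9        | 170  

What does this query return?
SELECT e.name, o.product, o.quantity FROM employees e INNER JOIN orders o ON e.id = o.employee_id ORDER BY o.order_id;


Joining employees.id = orders.employee_id:
  employee Hank (id=2) -> order Monitor
  employee Vic (id=1) -> order Tablet
  employee Quinn (id=4) -> order Laptop
  employee Quinn (id=4) -> order Laptop


4 rows:
Hank, Monitor, 8
Vic, Tablet, 4
Quinn, Laptop, 10
Quinn, Laptop, 9


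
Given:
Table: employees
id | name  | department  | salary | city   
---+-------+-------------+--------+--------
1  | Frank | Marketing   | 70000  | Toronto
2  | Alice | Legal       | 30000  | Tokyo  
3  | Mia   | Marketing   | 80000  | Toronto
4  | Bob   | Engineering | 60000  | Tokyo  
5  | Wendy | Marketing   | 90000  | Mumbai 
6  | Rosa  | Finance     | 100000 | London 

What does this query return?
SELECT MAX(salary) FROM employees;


Salaries: 70000, 30000, 80000, 60000, 90000, 100000
MAX = 100000

100000


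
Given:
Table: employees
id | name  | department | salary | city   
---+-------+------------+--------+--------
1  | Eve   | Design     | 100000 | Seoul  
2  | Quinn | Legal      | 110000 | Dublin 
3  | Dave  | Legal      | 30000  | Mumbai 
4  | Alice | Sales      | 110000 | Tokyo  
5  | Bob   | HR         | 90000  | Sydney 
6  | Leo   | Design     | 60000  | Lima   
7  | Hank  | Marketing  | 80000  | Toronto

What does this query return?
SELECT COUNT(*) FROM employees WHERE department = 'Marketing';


Counting rows where department = 'Marketing'
  Hank -> MATCH


1


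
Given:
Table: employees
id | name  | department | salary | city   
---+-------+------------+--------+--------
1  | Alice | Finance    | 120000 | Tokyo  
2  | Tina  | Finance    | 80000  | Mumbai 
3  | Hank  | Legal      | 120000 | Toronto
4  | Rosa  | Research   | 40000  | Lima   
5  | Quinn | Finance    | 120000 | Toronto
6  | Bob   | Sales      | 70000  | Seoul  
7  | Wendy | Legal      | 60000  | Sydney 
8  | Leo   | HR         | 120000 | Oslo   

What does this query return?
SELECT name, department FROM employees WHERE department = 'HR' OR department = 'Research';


Filtering: department = 'HR' OR 'Research'
Matching: 2 rows

2 rows:
Rosa, Research
Leo, HR


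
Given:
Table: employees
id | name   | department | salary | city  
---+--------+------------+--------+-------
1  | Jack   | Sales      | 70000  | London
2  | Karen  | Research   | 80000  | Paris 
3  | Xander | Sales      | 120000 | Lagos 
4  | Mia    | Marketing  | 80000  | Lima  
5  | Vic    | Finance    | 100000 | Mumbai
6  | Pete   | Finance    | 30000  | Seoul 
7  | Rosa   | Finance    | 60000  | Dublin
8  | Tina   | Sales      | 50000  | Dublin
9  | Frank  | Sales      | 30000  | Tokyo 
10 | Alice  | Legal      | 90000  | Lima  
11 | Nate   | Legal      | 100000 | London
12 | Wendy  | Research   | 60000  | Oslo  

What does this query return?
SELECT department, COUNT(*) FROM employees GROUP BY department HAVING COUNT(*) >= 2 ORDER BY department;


Groups with count >= 2:
  Finance: 3 -> PASS
  Legal: 2 -> PASS
  Research: 2 -> PASS
  Sales: 4 -> PASS
  Marketing: 1 -> filtered out


4 groups:
Finance, 3
Legal, 2
Research, 2
Sales, 4


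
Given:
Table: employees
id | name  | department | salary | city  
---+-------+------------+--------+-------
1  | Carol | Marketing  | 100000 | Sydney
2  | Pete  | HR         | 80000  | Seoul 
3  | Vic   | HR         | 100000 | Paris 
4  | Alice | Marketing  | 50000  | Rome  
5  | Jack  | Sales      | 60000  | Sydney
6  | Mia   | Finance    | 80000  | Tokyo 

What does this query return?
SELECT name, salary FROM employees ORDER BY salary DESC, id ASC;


Sorting by salary DESC, then id ASC for ties

6 rows:
Carol, 100000
Vic, 100000
Pete, 80000
Mia, 80000
Jack, 60000
Alice, 50000


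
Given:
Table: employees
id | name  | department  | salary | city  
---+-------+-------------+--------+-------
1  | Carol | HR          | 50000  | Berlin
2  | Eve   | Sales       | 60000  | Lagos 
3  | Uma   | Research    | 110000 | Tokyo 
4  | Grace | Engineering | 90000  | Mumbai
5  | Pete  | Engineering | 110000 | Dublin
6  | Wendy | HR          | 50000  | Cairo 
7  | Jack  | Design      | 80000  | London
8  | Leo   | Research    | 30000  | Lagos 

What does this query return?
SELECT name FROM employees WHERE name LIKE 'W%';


LIKE 'W%' matches names starting with 'W'
Matching: 1

1 rows:
Wendy


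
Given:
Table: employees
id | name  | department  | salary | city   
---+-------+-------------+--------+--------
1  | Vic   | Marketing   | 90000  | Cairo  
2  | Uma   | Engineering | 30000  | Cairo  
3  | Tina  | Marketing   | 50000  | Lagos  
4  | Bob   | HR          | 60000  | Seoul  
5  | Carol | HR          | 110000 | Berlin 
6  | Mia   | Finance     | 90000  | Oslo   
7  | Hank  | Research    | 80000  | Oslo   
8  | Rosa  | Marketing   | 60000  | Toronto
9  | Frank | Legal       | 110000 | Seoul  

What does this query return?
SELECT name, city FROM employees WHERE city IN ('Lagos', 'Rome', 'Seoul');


Filtering: city IN ('Lagos', 'Rome', 'Seoul')
Matching: 3 rows

3 rows:
Tina, Lagos
Bob, Seoul
Frank, Seoul


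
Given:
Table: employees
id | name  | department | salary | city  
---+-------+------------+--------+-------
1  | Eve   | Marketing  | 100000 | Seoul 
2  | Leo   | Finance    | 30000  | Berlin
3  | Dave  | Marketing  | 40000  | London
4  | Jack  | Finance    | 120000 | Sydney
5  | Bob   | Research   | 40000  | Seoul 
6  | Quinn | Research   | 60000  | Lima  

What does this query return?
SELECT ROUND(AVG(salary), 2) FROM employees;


SUM(salary) = 390000
COUNT = 6
ROUND(AVG, 2) = ROUND(390000 / 6, 2) = 65000.0

65000.0
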